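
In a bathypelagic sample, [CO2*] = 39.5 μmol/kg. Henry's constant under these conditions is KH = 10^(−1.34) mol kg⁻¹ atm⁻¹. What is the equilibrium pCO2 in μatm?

pCO2 = 864 μatm

KH = 10^(−1.34) = 4.571×10^-2 mol kg⁻¹ atm⁻¹
pCO2 = [CO2*]/KH = 39.5×10^-6 / 4.571×10^-2 = 8.64×10^-4 atm = 864 μatm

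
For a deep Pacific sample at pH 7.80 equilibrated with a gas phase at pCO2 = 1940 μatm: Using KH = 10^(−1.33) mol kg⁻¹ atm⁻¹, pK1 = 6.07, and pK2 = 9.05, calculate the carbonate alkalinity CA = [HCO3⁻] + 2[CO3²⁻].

[CO2*] = KH · pCO2 = 10^(−1.33) × 1940×10^-6 = 9.074×10^-5 mol/kg
α₀ = 1/(1 + K1/[H⁺] + K1K2/[H⁺]²) = 1/(1 + 10^+1.73 + 10^+0.48) = 0.01732
DIC = [CO2*]/α₀ = 9.074×10^-5 / 0.01732 = 5.238 mmol/kg
CA = (α₁ + 2α₂)·DIC = (0.9304 + 2×0.05232) × 5.238 = 5.42 mmol/kg

CA = 5.42 mmol/kg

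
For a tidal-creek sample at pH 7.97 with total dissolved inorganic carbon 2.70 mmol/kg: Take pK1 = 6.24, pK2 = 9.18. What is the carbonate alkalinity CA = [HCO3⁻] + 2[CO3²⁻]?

CA = [HCO3⁻] + 2[CO3²⁻] = (α₁ + 2α₂)·DIC
At pH 7.97: [H⁺]/K1 = 10^-1.73 = 0.018621, K2/[H⁺] = 10^-1.21 = 0.061660
α₁ = 1/(1 + 0.018621 + 0.061660) = 1/1.0803 = 0.9257; α₂ = α₁·K2/[H⁺] = 0.05708
α₁ + 2α₂ = 1.0398
CA = 1.0398 × 2.70 = 2.81 mmol/kg

CA = 2.81 mmol/kg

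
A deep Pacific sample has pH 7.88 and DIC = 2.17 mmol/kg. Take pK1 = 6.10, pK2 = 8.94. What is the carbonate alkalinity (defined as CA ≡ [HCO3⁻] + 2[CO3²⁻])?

CA = 2.31 mmol/kg

CA = [HCO3⁻] + 2[CO3²⁻] = (α₁ + 2α₂)·DIC
At pH 7.88: [H⁺]/K1 = 10^-1.78 = 0.016596, K2/[H⁺] = 10^-1.06 = 0.087096
α₁ = 1/(1 + 0.016596 + 0.087096) = 1/1.1037 = 0.9060; α₂ = α₁·K2/[H⁺] = 0.07891
α₁ + 2α₂ = 1.0639
CA = 1.0639 × 2.17 = 2.31 mmol/kg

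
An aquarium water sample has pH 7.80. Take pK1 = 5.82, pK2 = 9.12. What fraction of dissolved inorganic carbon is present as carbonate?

α₂ = 0.0452

α₂ = 1 / (1 + [H⁺]/K2 + [H⁺]²/(K1K2)) = 1 / (1 + 10^+1.32 + 10^-0.66)
   = 1 / (1 + 20.893 + 0.21878) = 1/22.112 = 0.04522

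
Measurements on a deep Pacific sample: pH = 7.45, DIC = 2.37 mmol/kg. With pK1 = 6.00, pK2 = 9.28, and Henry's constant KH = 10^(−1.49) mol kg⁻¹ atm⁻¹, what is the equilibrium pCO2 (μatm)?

pCO2 = 2470 μatm

α₀ = 1 / (1 + K1/[H⁺] + K1K2/[H⁺]²) = 1 / (1 + 10^+1.45 + 10^-0.38)
   = 1 / (1 + 28.184 + 0.41687) = 1/29.601 = 0.03378
[CO2*] = α₀ × DIC = 0.03378 × 2.37 = 0.08007 mmol/kg
pCO2 = [CO2*]/KH = 8.007×10^-5 / 3.236×10^-2 = 2470 μatm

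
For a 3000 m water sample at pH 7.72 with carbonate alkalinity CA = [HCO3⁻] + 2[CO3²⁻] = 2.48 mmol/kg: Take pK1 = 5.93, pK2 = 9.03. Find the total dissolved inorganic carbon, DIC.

DIC = 2.41 mmol/kg

CA = [HCO3⁻] + 2[CO3²⁻] = (α₁ + 2α₂)·DIC
At pH 7.72: [H⁺]/K1 = 10^-1.79 = 0.016218, K2/[H⁺] = 10^-1.31 = 0.048978
α₁ = 1/(1 + 0.016218 + 0.048978) = 1/1.0652 = 0.9388; α₂ = α₁·K2/[H⁺] = 0.04598
α₁ + 2α₂ = 1.0308
DIC = CA / (α₁ + 2α₂) = 2.48 / 1.0308 = 2.41 mmol/kg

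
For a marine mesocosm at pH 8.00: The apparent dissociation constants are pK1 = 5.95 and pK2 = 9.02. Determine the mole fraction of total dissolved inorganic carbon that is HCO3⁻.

α₁ = 1 / (1 + [H⁺]/K1 + K2/[H⁺]) = 1 / (1 + 10^-2.05 + 10^-1.02)
   = 1 / (1 + 0.0089125 + 0.095499) = 1/1.1044 = 0.9055

α₁ = 0.905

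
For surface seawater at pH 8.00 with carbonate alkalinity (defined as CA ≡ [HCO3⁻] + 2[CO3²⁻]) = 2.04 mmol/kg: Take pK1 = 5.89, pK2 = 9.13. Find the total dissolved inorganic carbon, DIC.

CA = [HCO3⁻] + 2[CO3²⁻] = (α₁ + 2α₂)·DIC
At pH 8.00: [H⁺]/K1 = 10^-2.11 = 0.0077625, K2/[H⁺] = 10^-1.13 = 0.074131
α₁ = 1/(1 + 0.0077625 + 0.074131) = 1/1.0819 = 0.9243; α₂ = α₁·K2/[H⁺] = 0.06852
α₁ + 2α₂ = 1.0613
DIC = CA / (α₁ + 2α₂) = 2.04 / 1.0613 = 1.92 mmol/kg

DIC = 1.92 mmol/kg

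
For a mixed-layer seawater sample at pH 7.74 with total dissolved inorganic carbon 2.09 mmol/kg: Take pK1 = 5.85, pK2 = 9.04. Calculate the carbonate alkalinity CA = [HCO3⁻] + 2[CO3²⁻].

CA = [HCO3⁻] + 2[CO3²⁻] = (α₁ + 2α₂)·DIC
At pH 7.74: [H⁺]/K1 = 10^-1.89 = 0.012882, K2/[H⁺] = 10^-1.30 = 0.050119
α₁ = 1/(1 + 0.012882 + 0.050119) = 1/1.0630 = 0.9407; α₂ = α₁·K2/[H⁺] = 0.04715
α₁ + 2α₂ = 1.0350
CA = 1.0350 × 2.09 = 2.16 mmol/kg

CA = 2.16 mmol/kg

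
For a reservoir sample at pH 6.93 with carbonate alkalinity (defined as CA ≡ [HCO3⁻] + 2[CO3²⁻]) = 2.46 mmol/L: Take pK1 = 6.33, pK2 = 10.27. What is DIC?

CA = [HCO3⁻] + 2[CO3²⁻] = (α₁ + 2α₂)·DIC
At pH 6.93: [H⁺]/K1 = 10^-0.60 = 0.25119, K2/[H⁺] = 10^-3.34 = 0.00045709
α₁ = 1/(1 + 0.25119 + 0.00045709) = 1/1.2516 = 0.7989; α₂ = α₁·K2/[H⁺] = 0.0003652
α₁ + 2α₂ = 0.7997
DIC = CA / (α₁ + 2α₂) = 2.46 / 0.7997 = 3.08 mmol/L

DIC = 3.08 mmol/L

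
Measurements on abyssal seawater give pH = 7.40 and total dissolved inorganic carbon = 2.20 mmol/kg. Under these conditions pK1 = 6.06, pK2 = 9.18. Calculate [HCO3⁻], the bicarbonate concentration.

[HCO3⁻] = 2.07 mmol/kg

α₁ = 1 / (1 + [H⁺]/K1 + K2/[H⁺]) = 1 / (1 + 10^-1.34 + 10^-1.78)
   = 1 / (1 + 0.045709 + 0.016596) = 1/1.0623 = 0.9413
[HCO3⁻] = α₁ × DIC = 0.9413 × 2.20 = 2.07 mmol/kg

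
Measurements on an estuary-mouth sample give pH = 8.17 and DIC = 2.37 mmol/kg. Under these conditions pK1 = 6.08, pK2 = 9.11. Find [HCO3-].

α₁ = 1 / (1 + [H⁺]/K1 + K2/[H⁺]) = 1 / (1 + 10^-2.09 + 10^-0.94)
   = 1 / (1 + 0.0081283 + 0.11482) = 1/1.1229 = 0.8905
[HCO3⁻] = α₁ × DIC = 0.8905 × 2.37 = 2.11 mmol/kg

[HCO3⁻] = 2.11 mmol/kg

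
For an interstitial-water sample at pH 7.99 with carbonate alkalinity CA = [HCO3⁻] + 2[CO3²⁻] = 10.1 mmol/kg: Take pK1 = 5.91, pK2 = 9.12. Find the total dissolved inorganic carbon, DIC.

CA = [HCO3⁻] + 2[CO3²⁻] = (α₁ + 2α₂)·DIC
At pH 7.99: [H⁺]/K1 = 10^-2.08 = 0.0083176, K2/[H⁺] = 10^-1.13 = 0.074131
α₁ = 1/(1 + 0.0083176 + 0.074131) = 1/1.0824 = 0.9238; α₂ = α₁·K2/[H⁺] = 0.06848
α₁ + 2α₂ = 1.0608
DIC = CA / (α₁ + 2α₂) = 10.1 / 1.0608 = 9.52 mmol/kg

DIC = 9.52 mmol/kg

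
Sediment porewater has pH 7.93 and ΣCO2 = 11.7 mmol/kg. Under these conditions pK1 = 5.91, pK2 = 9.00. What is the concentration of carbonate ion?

α₂ = 1 / (1 + [H⁺]/K2 + [H⁺]²/(K1K2)) = 1 / (1 + 10^+1.07 + 10^-0.95)
   = 1 / (1 + 11.749 + 0.11220) = 1/12.861 = 0.07775
[CO3²⁻] = α₂ × DIC = 0.07775 × 11.7 = 0.910 mmol/kg

[CO3²⁻] = 0.910 mmol/kg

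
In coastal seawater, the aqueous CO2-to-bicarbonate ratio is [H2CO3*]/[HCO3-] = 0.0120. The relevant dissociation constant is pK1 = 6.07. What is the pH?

From K1 = [H⁺][HCO3-]/[H2CO3*]:  pH = pK1 − log₁₀([H2CO3*]/[HCO3-])
log₁₀(0.0120) = -1.921
pH = 6.07 − (-1.921) = 7.99

pH = 7.99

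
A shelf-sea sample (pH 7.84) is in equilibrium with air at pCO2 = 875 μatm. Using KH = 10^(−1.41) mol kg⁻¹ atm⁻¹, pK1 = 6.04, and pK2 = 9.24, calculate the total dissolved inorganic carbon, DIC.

DIC = 2.27 mmol/kg

[CO2*] = KH · pCO2 = 10^(−1.41) × 875×10^-6 = 3.404×10^-5 mol/kg
α₀ = 1/(1 + K1/[H⁺] + K1K2/[H⁺]²) = 1/(1 + 10^+1.80 + 10^+0.40) = 0.01501
DIC = [CO2*]/α₀ = 3.404×10^-5 / 0.01501 = 2.27 mmol/kg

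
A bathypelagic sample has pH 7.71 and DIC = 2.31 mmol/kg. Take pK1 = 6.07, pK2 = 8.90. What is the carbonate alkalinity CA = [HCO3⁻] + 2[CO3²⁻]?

CA = [HCO3⁻] + 2[CO3²⁻] = (α₁ + 2α₂)·DIC
At pH 7.71: [H⁺]/K1 = 10^-1.64 = 0.022909, K2/[H⁺] = 10^-1.19 = 0.064565
α₁ = 1/(1 + 0.022909 + 0.064565) = 1/1.0875 = 0.9196; α₂ = α₁·K2/[H⁺] = 0.05937
α₁ + 2α₂ = 1.0383
CA = 1.0383 × 2.31 = 2.40 mmol/kg

CA = 2.40 mmol/kg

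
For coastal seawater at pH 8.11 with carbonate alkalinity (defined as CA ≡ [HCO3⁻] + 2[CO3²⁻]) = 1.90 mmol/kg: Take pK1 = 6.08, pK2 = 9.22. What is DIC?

CA = [HCO3⁻] + 2[CO3²⁻] = (α₁ + 2α₂)·DIC
At pH 8.11: [H⁺]/K1 = 10^-2.03 = 0.0093325, K2/[H⁺] = 10^-1.11 = 0.077625
α₁ = 1/(1 + 0.0093325 + 0.077625) = 1/1.0870 = 0.9200; α₂ = α₁·K2/[H⁺] = 0.07141
α₁ + 2α₂ = 1.0628
DIC = CA / (α₁ + 2α₂) = 1.90 / 1.0628 = 1.79 mmol/kg

DIC = 1.79 mmol/kg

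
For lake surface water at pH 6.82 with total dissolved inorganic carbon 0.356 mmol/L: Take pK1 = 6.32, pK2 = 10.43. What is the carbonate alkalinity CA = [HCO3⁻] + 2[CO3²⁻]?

CA = 0.271 mmol/L

CA = [HCO3⁻] + 2[CO3²⁻] = (α₁ + 2α₂)·DIC
At pH 6.82: [H⁺]/K1 = 10^-0.50 = 0.31623, K2/[H⁺] = 10^-3.61 = 0.00024547
α₁ = 1/(1 + 0.31623 + 0.00024547) = 1/1.3165 = 0.7596; α₂ = α₁·K2/[H⁺] = 0.0001865
α₁ + 2α₂ = 0.7600
CA = 0.7600 × 0.356 = 0.271 mmol/L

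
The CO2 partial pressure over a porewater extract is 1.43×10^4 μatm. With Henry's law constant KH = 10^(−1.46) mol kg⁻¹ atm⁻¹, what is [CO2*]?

KH = 10^(−1.46) = 3.467×10^-2 mol kg⁻¹ atm⁻¹
[CO2*] = KH · pCO2 = 3.467×10^-2 × 1.43×10^4×10^-6 atm = 4.96×10^-4 mol/kg

[CO2*] = 496 μmol/kg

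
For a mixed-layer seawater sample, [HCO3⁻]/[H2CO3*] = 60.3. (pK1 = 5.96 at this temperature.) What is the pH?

pH = 7.74

From K1 = [H⁺][HCO3⁻]/[H2CO3*]:  pH = pK1 + log₁₀([HCO3⁻]/[H2CO3*])
log₁₀(60.3) = +1.780
pH = 5.96 + (+1.780) = 7.74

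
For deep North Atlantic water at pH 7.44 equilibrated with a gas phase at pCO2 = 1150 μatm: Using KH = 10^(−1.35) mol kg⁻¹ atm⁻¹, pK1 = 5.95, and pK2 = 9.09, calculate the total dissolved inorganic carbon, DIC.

DIC = 1.67 mmol/kg

[CO2*] = KH · pCO2 = 10^(−1.35) × 1150×10^-6 = 5.137×10^-5 mol/kg
α₀ = 1/(1 + K1/[H⁺] + K1K2/[H⁺]²) = 1/(1 + 10^+1.49 + 10^-0.16) = 0.03068
DIC = [CO2*]/α₀ = 5.137×10^-5 / 0.03068 = 1.67 mmol/kg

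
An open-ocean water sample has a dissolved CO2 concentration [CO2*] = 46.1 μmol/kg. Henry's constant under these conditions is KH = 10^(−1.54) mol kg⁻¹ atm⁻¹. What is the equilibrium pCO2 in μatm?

pCO2 = 1600 μatm

KH = 10^(−1.54) = 2.884×10^-2 mol kg⁻¹ atm⁻¹
pCO2 = [CO2*]/KH = 46.1×10^-6 / 2.884×10^-2 = 1.60×10^-3 atm = 1600 μatm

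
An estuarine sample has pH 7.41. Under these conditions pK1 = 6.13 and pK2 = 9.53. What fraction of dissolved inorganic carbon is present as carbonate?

α₂ = 1 / (1 + [H⁺]/K2 + [H⁺]²/(K1K2)) = 1 / (1 + 10^+2.12 + 10^+0.84)
   = 1 / (1 + 131.83 + 6.9183) = 1/139.74 = 0.007156

α₂ = 0.00716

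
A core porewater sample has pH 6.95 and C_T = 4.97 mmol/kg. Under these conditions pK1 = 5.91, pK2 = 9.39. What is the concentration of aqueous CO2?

[CO2*] = 0.414 mmol/kg

α₀ = 1 / (1 + K1/[H⁺] + K1K2/[H⁺]²) = 1 / (1 + 10^+1.04 + 10^-1.40)
   = 1 / (1 + 10.965 + 0.039811) = 1/12.005 = 0.08330
[CO2*] = α₀ × DIC = 0.08330 × 4.97 = 0.414 mmol/kg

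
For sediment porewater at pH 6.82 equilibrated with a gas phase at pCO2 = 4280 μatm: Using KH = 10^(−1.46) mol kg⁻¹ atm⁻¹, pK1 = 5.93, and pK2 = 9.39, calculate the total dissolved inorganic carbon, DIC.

[CO2*] = KH · pCO2 = 10^(−1.46) × 4280×10^-6 = 1.484×10^-4 mol/kg
α₀ = 1/(1 + K1/[H⁺] + K1K2/[H⁺]²) = 1/(1 + 10^+0.89 + 10^-1.68) = 0.1139
DIC = [CO2*]/α₀ = 1.484×10^-4 / 0.1139 = 1.30 mmol/kg

DIC = 1.30 mmol/kg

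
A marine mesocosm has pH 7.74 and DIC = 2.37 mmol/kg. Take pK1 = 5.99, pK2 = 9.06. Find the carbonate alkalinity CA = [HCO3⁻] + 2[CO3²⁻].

CA = 2.44 mmol/kg

CA = [HCO3⁻] + 2[CO3²⁻] = (α₁ + 2α₂)·DIC
At pH 7.74: [H⁺]/K1 = 10^-1.75 = 0.017783, K2/[H⁺] = 10^-1.32 = 0.047863
α₁ = 1/(1 + 0.017783 + 0.047863) = 1/1.0656 = 0.9384; α₂ = α₁·K2/[H⁺] = 0.04491
α₁ + 2α₂ = 1.0282
CA = 1.0282 × 2.37 = 2.44 mmol/kg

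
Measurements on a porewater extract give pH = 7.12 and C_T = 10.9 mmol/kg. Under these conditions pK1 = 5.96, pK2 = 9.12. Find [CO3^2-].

α₂ = 1 / (1 + [H⁺]/K2 + [H⁺]²/(K1K2)) = 1 / (1 + 10^+2.00 + 10^+0.84)
   = 1 / (1 + 100.00 + 6.9183) = 1/107.92 = 0.009266
[CO3²⁻] = α₂ × DIC = 0.009266 × 10.9 = 0.101 mmol/kg

[CO3²⁻] = 0.101 mmol/kg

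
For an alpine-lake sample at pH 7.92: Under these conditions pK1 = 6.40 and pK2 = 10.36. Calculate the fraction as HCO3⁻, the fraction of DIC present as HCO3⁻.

α₁ = 1 / (1 + [H⁺]/K1 + K2/[H⁺]) = 1 / (1 + 10^-1.52 + 10^-2.44)
   = 1 / (1 + 0.030200 + 0.0036308) = 1/1.0338 = 0.9673

α₁ = 0.967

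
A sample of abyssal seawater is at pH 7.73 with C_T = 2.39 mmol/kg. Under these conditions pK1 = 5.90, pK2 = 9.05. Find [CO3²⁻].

[CO3²⁻] = 0.108 mmol/kg

α₂ = 1 / (1 + [H⁺]/K2 + [H⁺]²/(K1K2)) = 1 / (1 + 10^+1.32 + 10^-0.51)
   = 1 / (1 + 20.893 + 0.30903) = 1/22.202 = 0.04504
[CO3²⁻] = α₂ × DIC = 0.04504 × 2.39 = 0.108 mmol/kg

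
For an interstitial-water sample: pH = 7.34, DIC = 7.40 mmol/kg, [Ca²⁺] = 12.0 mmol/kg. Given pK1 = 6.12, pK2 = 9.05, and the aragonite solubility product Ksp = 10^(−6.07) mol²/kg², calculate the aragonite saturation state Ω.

Ω = 1.88

α₂ = 1 / (1 + [H⁺]/K2 + [H⁺]²/(K1K2)) = 1 / (1 + 10^+1.71 + 10^+0.49)
   = 1 / (1 + 51.286 + 3.0903) = 1/55.376 = 0.01806
[CO3²⁻] = α₂ × DIC = 0.01806 × 7.40 = 0.1336 mmol/kg
Ksp = 10^(−6.07) = 8.511×10^-7
Ω = [Ca²⁺][CO3²⁻]/Ksp = (12.0×10^-3)(1.336×10^-4) / 8.511×10^-7 = 1.88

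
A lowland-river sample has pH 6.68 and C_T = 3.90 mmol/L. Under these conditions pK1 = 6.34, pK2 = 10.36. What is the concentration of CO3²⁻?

[CO3²⁻] = 0.559 μmol/L

α₂ = 1 / (1 + [H⁺]/K2 + [H⁺]²/(K1K2)) = 1 / (1 + 10^+3.68 + 10^+3.34)
   = 1 / (1 + 4786.3 + 2187.8) = 1/6975.1 = 0.0001434
[CO3²⁻] = α₂ × DIC = 0.0001434 × 3.90 = 0.000559 mmol/L = 0.559 μmol/L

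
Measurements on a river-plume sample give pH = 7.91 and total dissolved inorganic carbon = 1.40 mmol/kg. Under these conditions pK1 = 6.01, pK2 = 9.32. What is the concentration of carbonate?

[CO3²⁻] = 0.0518 mmol/kg

α₂ = 1 / (1 + [H⁺]/K2 + [H⁺]²/(K1K2)) = 1 / (1 + 10^+1.41 + 10^-0.49)
   = 1 / (1 + 25.704 + 0.32359) = 1/27.028 = 0.03700
[CO3²⁻] = α₂ × DIC = 0.03700 × 1.40 = 0.0518 mmol/kg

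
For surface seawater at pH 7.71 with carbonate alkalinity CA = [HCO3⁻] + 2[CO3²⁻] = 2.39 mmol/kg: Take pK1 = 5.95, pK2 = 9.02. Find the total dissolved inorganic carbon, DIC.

CA = [HCO3⁻] + 2[CO3²⁻] = (α₁ + 2α₂)·DIC
At pH 7.71: [H⁺]/K1 = 10^-1.76 = 0.017378, K2/[H⁺] = 10^-1.31 = 0.048978
α₁ = 1/(1 + 0.017378 + 0.048978) = 1/1.0664 = 0.9378; α₂ = α₁·K2/[H⁺] = 0.04593
α₁ + 2α₂ = 1.0296
DIC = CA / (α₁ + 2α₂) = 2.39 / 1.0296 = 2.32 mmol/kg

DIC = 2.32 mmol/kg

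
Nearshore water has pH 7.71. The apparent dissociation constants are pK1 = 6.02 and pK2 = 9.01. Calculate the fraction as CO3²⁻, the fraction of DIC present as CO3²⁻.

α₂ = 0.0468

α₂ = 1 / (1 + [H⁺]/K2 + [H⁺]²/(K1K2)) = 1 / (1 + 10^+1.30 + 10^-0.39)
   = 1 / (1 + 19.953 + 0.40738) = 1/21.360 = 0.04682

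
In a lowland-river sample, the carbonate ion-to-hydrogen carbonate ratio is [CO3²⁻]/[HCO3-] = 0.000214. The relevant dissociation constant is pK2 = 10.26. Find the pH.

pH = 6.59

From K2 = [H⁺][CO3²⁻]/[HCO3-]:  pH = pK2 + log₁₀([CO3²⁻]/[HCO3-])
log₁₀(0.000214) = -3.670
pH = 10.26 + (-3.670) = 6.59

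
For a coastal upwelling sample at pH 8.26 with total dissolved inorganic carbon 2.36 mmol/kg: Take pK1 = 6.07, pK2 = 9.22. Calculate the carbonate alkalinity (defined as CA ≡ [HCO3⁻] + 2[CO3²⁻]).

CA = [HCO3⁻] + 2[CO3²⁻] = (α₁ + 2α₂)·DIC
At pH 8.26: [H⁺]/K1 = 10^-2.19 = 0.0064565, K2/[H⁺] = 10^-0.96 = 0.10965
α₁ = 1/(1 + 0.0064565 + 0.10965) = 1/1.1161 = 0.8960; α₂ = α₁·K2/[H⁺] = 0.09824
α₁ + 2α₂ = 1.0925
CA = 1.0925 × 2.36 = 2.58 mmol/kg

CA = 2.58 mmol/kg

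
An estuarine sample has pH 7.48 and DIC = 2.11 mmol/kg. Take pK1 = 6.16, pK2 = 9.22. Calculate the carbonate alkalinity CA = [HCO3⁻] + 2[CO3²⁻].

CA = 2.05 mmol/kg

CA = [HCO3⁻] + 2[CO3²⁻] = (α₁ + 2α₂)·DIC
At pH 7.48: [H⁺]/K1 = 10^-1.32 = 0.047863, K2/[H⁺] = 10^-1.74 = 0.018197
α₁ = 1/(1 + 0.047863 + 0.018197) = 1/1.0661 = 0.9380; α₂ = α₁·K2/[H⁺] = 0.01707
α₁ + 2α₂ = 0.9722
CA = 0.9722 × 2.11 = 2.05 mmol/kg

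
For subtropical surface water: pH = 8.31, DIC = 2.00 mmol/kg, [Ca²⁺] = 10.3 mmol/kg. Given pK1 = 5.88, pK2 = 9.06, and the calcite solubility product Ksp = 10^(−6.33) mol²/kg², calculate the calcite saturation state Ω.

α₂ = 1 / (1 + [H⁺]/K2 + [H⁺]²/(K1K2)) = 1 / (1 + 10^+0.75 + 10^-1.68)
   = 1 / (1 + 5.6234 + 0.020893) = 1/6.6443 = 0.1505
[CO3²⁻] = α₂ × DIC = 0.1505 × 2.00 = 0.3010 mmol/kg
Ksp = 10^(−6.33) = 4.677×10^-7
Ω = [Ca²⁺][CO3²⁻]/Ksp = (10.3×10^-3)(3.010×10^-4) / 4.677×10^-7 = 6.63

Ω = 6.63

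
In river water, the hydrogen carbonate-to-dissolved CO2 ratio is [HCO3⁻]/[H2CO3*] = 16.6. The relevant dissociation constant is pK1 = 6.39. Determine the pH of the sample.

From K1 = [H⁺][HCO3⁻]/[H2CO3*]:  pH = pK1 + log₁₀([HCO3⁻]/[H2CO3*])
log₁₀(16.6) = +1.220
pH = 6.39 + (+1.220) = 7.61

pH = 7.61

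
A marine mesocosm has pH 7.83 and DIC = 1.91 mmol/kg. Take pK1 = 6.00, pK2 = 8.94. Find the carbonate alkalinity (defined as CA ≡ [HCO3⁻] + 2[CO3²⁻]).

CA = [HCO3⁻] + 2[CO3²⁻] = (α₁ + 2α₂)·DIC
At pH 7.83: [H⁺]/K1 = 10^-1.83 = 0.014791, K2/[H⁺] = 10^-1.11 = 0.077625
α₁ = 1/(1 + 0.014791 + 0.077625) = 1/1.0924 = 0.9154; α₂ = α₁·K2/[H⁺] = 0.07106
α₁ + 2α₂ = 1.0575
CA = 1.0575 × 1.91 = 2.02 mmol/kg

CA = 2.02 mmol/kg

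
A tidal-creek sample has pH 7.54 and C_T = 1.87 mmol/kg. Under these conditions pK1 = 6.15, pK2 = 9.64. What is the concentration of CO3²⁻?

α₂ = 1 / (1 + [H⁺]/K2 + [H⁺]²/(K1K2)) = 1 / (1 + 10^+2.10 + 10^+0.71)
   = 1 / (1 + 125.89 + 5.1286) = 1/132.02 = 0.007575
[CO3²⁻] = α₂ × DIC = 0.007575 × 1.87 = 0.0142 mmol/kg = 14.2 μmol/kg

[CO3²⁻] = 14.2 μmol/kg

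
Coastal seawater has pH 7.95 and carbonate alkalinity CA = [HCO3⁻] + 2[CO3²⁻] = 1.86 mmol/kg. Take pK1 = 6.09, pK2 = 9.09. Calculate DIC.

CA = [HCO3⁻] + 2[CO3²⁻] = (α₁ + 2α₂)·DIC
At pH 7.95: [H⁺]/K1 = 10^-1.86 = 0.013804, K2/[H⁺] = 10^-1.14 = 0.072444
α₁ = 1/(1 + 0.013804 + 0.072444) = 1/1.0862 = 0.9206; α₂ = α₁·K2/[H⁺] = 0.06669
α₁ + 2α₂ = 1.0540
DIC = CA / (α₁ + 2α₂) = 1.86 / 1.0540 = 1.76 mmol/kg

DIC = 1.76 mmol/kg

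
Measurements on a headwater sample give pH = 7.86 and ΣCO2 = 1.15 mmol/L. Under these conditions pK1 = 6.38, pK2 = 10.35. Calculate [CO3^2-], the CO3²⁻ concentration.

α₂ = 1 / (1 + [H⁺]/K2 + [H⁺]²/(K1K2)) = 1 / (1 + 10^+2.49 + 10^+1.01)
   = 1 / (1 + 309.03 + 10.233) = 1/320.26 = 0.003122
[CO3²⁻] = α₂ × DIC = 0.003122 × 1.15 = 0.00359 mmol/L = 3.59 μmol/L

[CO3²⁻] = 3.59 μmol/L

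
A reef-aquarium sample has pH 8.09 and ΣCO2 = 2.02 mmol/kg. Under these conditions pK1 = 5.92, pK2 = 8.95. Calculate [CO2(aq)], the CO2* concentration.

[CO2*] = 11.9 μmol/kg

α₀ = 1 / (1 + K1/[H⁺] + K1K2/[H⁺]²) = 1 / (1 + 10^+2.17 + 10^+1.31)
   = 1 / (1 + 147.91 + 20.417) = 1/169.33 = 0.005906
[CO2*] = α₀ × DIC = 0.005906 × 2.02 = 0.0119 mmol/kg = 11.9 μmol/kg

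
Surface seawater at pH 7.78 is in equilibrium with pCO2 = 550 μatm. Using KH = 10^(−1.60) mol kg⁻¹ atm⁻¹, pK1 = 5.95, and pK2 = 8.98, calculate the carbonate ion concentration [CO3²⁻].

[CO3²⁻] = 0.0589 mmol/kg

[CO2*] = KH · pCO2 = 10^(−1.60) × 550×10^-6 = 1.382×10^-5 mol/kg
α₀ = 1/(1 + K1/[H⁺] + K1K2/[H⁺]²) = 1/(1 + 10^+1.83 + 10^+0.63) = 0.01372
DIC = [CO2*]/α₀ = 1.382×10^-5 / 0.01372 = 1.007 mmol/kg
[CO3²⁻] = α₂·DIC; α₂ = 0.05854, so [CO3²⁻] = 0.05854 × 1.007 = 0.0589 mmol/kg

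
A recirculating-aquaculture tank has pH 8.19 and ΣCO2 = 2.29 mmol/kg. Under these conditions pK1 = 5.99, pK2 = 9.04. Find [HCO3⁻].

[HCO3⁻] = 2.00 mmol/kg

α₁ = 1 / (1 + [H⁺]/K1 + K2/[H⁺]) = 1 / (1 + 10^-2.20 + 10^-0.85)
   = 1 / (1 + 0.0063096 + 0.14125) = 1/1.1476 = 0.8714
[HCO3⁻] = α₁ × DIC = 0.8714 × 2.29 = 2.00 mmol/kg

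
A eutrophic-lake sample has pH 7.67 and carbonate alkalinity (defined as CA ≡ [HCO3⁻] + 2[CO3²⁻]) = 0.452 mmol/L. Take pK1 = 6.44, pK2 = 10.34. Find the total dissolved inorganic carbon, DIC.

DIC = 0.478 mmol/L

CA = [HCO3⁻] + 2[CO3²⁻] = (α₁ + 2α₂)·DIC
At pH 7.67: [H⁺]/K1 = 10^-1.23 = 0.058884, K2/[H⁺] = 10^-2.67 = 0.0021380
α₁ = 1/(1 + 0.058884 + 0.0021380) = 1/1.0610 = 0.9425; α₂ = α₁·K2/[H⁺] = 0.002015
α₁ + 2α₂ = 0.9465
DIC = CA / (α₁ + 2α₂) = 0.452 / 0.9465 = 0.478 mmol/L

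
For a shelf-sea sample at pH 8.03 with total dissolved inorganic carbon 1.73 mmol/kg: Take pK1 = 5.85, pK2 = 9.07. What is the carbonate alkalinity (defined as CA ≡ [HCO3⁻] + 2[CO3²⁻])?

CA = 1.86 mmol/kg

CA = [HCO3⁻] + 2[CO3²⁻] = (α₁ + 2α₂)·DIC
At pH 8.03: [H⁺]/K1 = 10^-2.18 = 0.0066069, K2/[H⁺] = 10^-1.04 = 0.091201
α₁ = 1/(1 + 0.0066069 + 0.091201) = 1/1.0978 = 0.9109; α₂ = α₁·K2/[H⁺] = 0.08308
α₁ + 2α₂ = 1.0771
CA = 1.0771 × 1.73 = 1.86 mmol/kg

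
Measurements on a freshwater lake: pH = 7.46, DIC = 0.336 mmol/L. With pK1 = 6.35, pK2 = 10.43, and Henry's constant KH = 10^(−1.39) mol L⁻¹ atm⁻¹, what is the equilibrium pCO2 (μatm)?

pCO2 = 594 μatm

α₀ = 1 / (1 + K1/[H⁺] + K1K2/[H⁺]²) = 1 / (1 + 10^+1.11 + 10^-1.86)
   = 1 / (1 + 12.882 + 0.013804) = 1/13.896 = 0.07196
[CO2*] = α₀ × DIC = 0.07196 × 0.336 = 0.02418 mmol/L
pCO2 = [CO2*]/KH = 2.418×10^-5 / 4.074×10^-2 = 594 μatm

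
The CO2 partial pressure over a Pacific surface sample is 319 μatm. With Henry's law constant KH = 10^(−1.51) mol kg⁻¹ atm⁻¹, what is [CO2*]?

[CO2*] = 9.86 μmol/kg

KH = 10^(−1.51) = 3.090×10^-2 mol kg⁻¹ atm⁻¹
[CO2*] = KH · pCO2 = 3.090×10^-2 × 319×10^-6 atm = 9.86×10^-6 mol/kg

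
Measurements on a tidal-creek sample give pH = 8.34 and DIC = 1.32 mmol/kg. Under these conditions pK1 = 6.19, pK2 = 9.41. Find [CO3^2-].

[CO3²⁻] = 0.103 mmol/kg

α₂ = 1 / (1 + [H⁺]/K2 + [H⁺]²/(K1K2)) = 1 / (1 + 10^+1.07 + 10^-1.08)
   = 1 / (1 + 11.749 + 0.083176) = 1/12.832 = 0.07793
[CO3²⁻] = α₂ × DIC = 0.07793 × 1.32 = 0.103 mmol/kg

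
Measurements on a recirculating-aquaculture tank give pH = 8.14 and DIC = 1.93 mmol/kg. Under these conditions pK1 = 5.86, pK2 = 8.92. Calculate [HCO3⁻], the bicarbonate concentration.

[HCO3⁻] = 1.65 mmol/kg

α₁ = 1 / (1 + [H⁺]/K1 + K2/[H⁺]) = 1 / (1 + 10^-2.28 + 10^-0.78)
   = 1 / (1 + 0.0052481 + 0.16596) = 1/1.1712 = 0.8538
[HCO3⁻] = α₁ × DIC = 0.8538 × 1.93 = 1.65 mmol/kg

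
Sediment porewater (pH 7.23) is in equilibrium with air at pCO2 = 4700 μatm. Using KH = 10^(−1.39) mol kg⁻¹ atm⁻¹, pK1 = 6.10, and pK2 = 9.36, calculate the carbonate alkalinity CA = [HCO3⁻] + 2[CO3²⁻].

CA = 2.62 mmol/kg

[CO2*] = KH · pCO2 = 10^(−1.39) × 4700×10^-6 = 1.915×10^-4 mol/kg
α₀ = 1/(1 + K1/[H⁺] + K1K2/[H⁺]²) = 1/(1 + 10^+1.13 + 10^-1.00) = 0.06854
DIC = [CO2*]/α₀ = 1.915×10^-4 / 0.06854 = 2.793 mmol/kg
CA = (α₁ + 2α₂)·DIC = (0.9246 + 2×0.006854) × 2.793 = 2.62 mmol/kg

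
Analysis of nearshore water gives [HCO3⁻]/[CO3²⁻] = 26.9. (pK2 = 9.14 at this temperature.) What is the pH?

From K2 = [H⁺][CO3²⁻]/[HCO3⁻]:  pH = pK2 − log₁₀([HCO3⁻]/[CO3²⁻])
log₁₀(26.9) = +1.430
pH = 9.14 − (+1.430) = 7.71

pH = 7.71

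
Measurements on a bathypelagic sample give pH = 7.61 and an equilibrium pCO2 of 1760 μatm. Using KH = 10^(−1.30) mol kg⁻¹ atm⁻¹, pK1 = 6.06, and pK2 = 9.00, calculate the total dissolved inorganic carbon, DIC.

DIC = 3.35 mmol/kg

[CO2*] = KH · pCO2 = 10^(−1.30) × 1760×10^-6 = 8.821×10^-5 mol/kg
α₀ = 1/(1 + K1/[H⁺] + K1K2/[H⁺]²) = 1/(1 + 10^+1.55 + 10^+0.16) = 0.02637
DIC = [CO2*]/α₀ = 8.821×10^-5 / 0.02637 = 3.35 mmol/kg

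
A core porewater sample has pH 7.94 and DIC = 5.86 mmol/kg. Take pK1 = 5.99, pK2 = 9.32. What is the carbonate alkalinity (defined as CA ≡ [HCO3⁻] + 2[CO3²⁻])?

CA = [HCO3⁻] + 2[CO3²⁻] = (α₁ + 2α₂)·DIC
At pH 7.94: [H⁺]/K1 = 10^-1.95 = 0.011220, K2/[H⁺] = 10^-1.38 = 0.041687
α₁ = 1/(1 + 0.011220 + 0.041687) = 1/1.0529 = 0.9498; α₂ = α₁·K2/[H⁺] = 0.03959
α₁ + 2α₂ = 1.0289
CA = 1.0289 × 5.86 = 6.03 mmol/kg

CA = 6.03 mmol/kg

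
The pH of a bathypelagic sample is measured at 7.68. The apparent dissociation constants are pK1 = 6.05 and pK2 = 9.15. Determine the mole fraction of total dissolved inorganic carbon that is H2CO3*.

α₀ = 1 / (1 + K1/[H⁺] + K1K2/[H⁺]²) = 1 / (1 + 10^+1.63 + 10^+0.16)
   = 1 / (1 + 42.658 + 1.4454) = 1/45.103 = 0.02217

α₀ = 0.0222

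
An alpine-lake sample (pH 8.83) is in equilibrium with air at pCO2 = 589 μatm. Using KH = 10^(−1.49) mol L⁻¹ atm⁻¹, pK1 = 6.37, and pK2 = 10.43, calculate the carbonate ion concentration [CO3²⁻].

[CO3²⁻] = 0.138 mmol/L

[CO2*] = KH · pCO2 = 10^(−1.49) × 589×10^-6 = 1.906×10^-5 mol/L
α₀ = 1/(1 + K1/[H⁺] + K1K2/[H⁺]²) = 1/(1 + 10^+2.46 + 10^+0.86) = 0.003371
DIC = [CO2*]/α₀ = 1.906×10^-5 / 0.003371 = 5.654 mmol/L
[CO3²⁻] = α₂·DIC; α₂ = 0.02442, so [CO3²⁻] = 0.02442 × 5.654 = 0.138 mmol/L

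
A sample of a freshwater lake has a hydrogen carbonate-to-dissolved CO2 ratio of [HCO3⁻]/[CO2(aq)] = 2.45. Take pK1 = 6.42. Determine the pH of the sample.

From K1 = [H⁺][HCO3⁻]/[CO2(aq)]:  pH = pK1 + log₁₀([HCO3⁻]/[CO2(aq)])
log₁₀(2.45) = +0.389
pH = 6.42 + (+0.389) = 6.81

pH = 6.81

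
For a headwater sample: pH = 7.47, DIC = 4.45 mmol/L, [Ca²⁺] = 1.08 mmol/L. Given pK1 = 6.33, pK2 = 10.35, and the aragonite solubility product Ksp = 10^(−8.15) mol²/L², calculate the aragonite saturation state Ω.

Ω = 0.833

α₂ = 1 / (1 + [H⁺]/K2 + [H⁺]²/(K1K2)) = 1 / (1 + 10^+2.88 + 10^+1.74)
   = 1 / (1 + 758.58 + 54.954) = 1/814.53 = 0.001228
[CO3²⁻] = α₂ × DIC = 0.001228 × 4.45 = 0.005463 mmol/L = 5.463 μmol/L
Ksp = 10^(−8.15) = 7.079×10^-9
Ω = [Ca²⁺][CO3²⁻]/Ksp = (1.08×10^-3)(5.463×10^-6) / 7.079×10^-9 = 0.833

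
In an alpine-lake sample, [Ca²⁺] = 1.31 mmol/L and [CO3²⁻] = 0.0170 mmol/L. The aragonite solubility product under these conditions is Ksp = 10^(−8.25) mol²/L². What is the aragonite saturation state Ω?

Ω = 3.96

Ksp = 10^(−8.25) = 5.623×10^-9
Ω = [Ca²⁺][CO3²⁻]/Ksp = (1.31×10^-3)(0.0170×10^-3) / 5.623×10^-9 = 3.96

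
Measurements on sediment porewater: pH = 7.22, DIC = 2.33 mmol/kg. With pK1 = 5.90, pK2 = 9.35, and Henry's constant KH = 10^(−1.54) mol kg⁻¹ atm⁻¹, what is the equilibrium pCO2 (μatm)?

pCO2 = 3660 μatm

α₀ = 1 / (1 + K1/[H⁺] + K1K2/[H⁺]²) = 1 / (1 + 10^+1.32 + 10^-0.81)
   = 1 / (1 + 20.893 + 0.15488) = 1/22.048 = 0.04536
[CO2*] = α₀ × DIC = 0.04536 × 2.33 = 0.1057 mmol/kg
pCO2 = [CO2*]/KH = 1.057×10^-4 / 2.884×10^-2 = 3660 μatm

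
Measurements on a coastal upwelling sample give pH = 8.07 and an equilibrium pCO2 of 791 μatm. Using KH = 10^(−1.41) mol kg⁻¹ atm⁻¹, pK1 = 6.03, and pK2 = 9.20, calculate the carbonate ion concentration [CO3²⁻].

[CO3²⁻] = 0.250 mmol/kg

[CO2*] = KH · pCO2 = 10^(−1.41) × 791×10^-6 = 3.077×10^-5 mol/kg
α₀ = 1/(1 + K1/[H⁺] + K1K2/[H⁺]²) = 1/(1 + 10^+2.04 + 10^+0.91) = 0.008419
DIC = [CO2*]/α₀ = 3.077×10^-5 / 0.008419 = 3.655 mmol/kg
[CO3²⁻] = α₂·DIC; α₂ = 0.06843, so [CO3²⁻] = 0.06843 × 3.655 = 0.250 mmol/kg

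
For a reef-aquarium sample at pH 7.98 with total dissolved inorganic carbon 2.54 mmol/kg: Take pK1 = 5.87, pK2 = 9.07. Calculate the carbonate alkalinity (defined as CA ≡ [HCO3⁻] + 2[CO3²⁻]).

CA = [HCO3⁻] + 2[CO3²⁻] = (α₁ + 2α₂)·DIC
At pH 7.98: [H⁺]/K1 = 10^-2.11 = 0.0077625, K2/[H⁺] = 10^-1.09 = 0.081283
α₁ = 1/(1 + 0.0077625 + 0.081283) = 1/1.0890 = 0.9182; α₂ = α₁·K2/[H⁺] = 0.07464
α₁ + 2α₂ = 1.0675
CA = 1.0675 × 2.54 = 2.71 mmol/kg

CA = 2.71 mmol/kg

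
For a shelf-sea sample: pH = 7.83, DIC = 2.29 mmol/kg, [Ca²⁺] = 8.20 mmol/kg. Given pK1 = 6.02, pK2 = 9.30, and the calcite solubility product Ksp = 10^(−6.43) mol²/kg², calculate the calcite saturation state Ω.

α₂ = 1 / (1 + [H⁺]/K2 + [H⁺]²/(K1K2)) = 1 / (1 + 10^+1.47 + 10^-0.34)
   = 1 / (1 + 29.512 + 0.45709) = 1/30.969 = 0.03229
[CO3²⁻] = α₂ × DIC = 0.03229 × 2.29 = 0.07394 mmol/kg
Ksp = 10^(−6.43) = 3.715×10^-7
Ω = [Ca²⁺][CO3²⁻]/Ksp = (8.20×10^-3)(7.394×10^-5) / 3.715×10^-7 = 1.63

Ω = 1.63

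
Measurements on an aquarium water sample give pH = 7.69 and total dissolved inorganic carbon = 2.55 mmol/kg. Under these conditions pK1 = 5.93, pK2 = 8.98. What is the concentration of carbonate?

[CO3²⁻] = 0.122 mmol/kg

α₂ = 1 / (1 + [H⁺]/K2 + [H⁺]²/(K1K2)) = 1 / (1 + 10^+1.29 + 10^-0.47)
   = 1 / (1 + 19.498 + 0.33884) = 1/20.837 = 0.04799
[CO3²⁻] = α₂ × DIC = 0.04799 × 2.55 = 0.122 mmol/kg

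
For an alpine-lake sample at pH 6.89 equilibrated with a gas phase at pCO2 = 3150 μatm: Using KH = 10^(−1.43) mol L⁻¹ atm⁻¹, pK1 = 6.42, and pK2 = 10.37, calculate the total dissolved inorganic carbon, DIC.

DIC = 0.463 mmol/L

[CO2*] = KH · pCO2 = 10^(−1.43) × 3150×10^-6 = 1.170×10^-4 mol/L
α₀ = 1/(1 + K1/[H⁺] + K1K2/[H⁺]²) = 1/(1 + 10^+0.47 + 10^-3.01) = 0.2530
DIC = [CO2*]/α₀ = 1.170×10^-4 / 0.2530 = 0.463 mmol/L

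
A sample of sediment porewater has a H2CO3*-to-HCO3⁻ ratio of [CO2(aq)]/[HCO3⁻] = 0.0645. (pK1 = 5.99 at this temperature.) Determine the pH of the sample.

pH = 7.18

From K1 = [H⁺][HCO3⁻]/[CO2(aq)]:  pH = pK1 − log₁₀([CO2(aq)]/[HCO3⁻])
log₁₀(0.0645) = -1.190
pH = 5.99 − (-1.190) = 7.18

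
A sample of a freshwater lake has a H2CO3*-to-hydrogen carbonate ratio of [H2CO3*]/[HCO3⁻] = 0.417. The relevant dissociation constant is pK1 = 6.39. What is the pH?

pH = 6.77

From K1 = [H⁺][HCO3⁻]/[H2CO3*]:  pH = pK1 − log₁₀([H2CO3*]/[HCO3⁻])
log₁₀(0.417) = -0.380
pH = 6.39 − (-0.380) = 6.77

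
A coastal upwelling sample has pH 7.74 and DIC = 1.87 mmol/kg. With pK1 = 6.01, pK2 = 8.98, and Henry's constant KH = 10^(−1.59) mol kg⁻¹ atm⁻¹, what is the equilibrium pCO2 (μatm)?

pCO2 = 1260 μatm

α₀ = 1 / (1 + K1/[H⁺] + K1K2/[H⁺]²) = 1 / (1 + 10^+1.73 + 10^+0.49)
   = 1 / (1 + 53.703 + 3.0903) = 1/57.793 = 0.01730
[CO2*] = α₀ × DIC = 0.01730 × 1.87 = 0.03236 mmol/kg
pCO2 = [CO2*]/KH = 3.236×10^-5 / 2.570×10^-2 = 1260 μatm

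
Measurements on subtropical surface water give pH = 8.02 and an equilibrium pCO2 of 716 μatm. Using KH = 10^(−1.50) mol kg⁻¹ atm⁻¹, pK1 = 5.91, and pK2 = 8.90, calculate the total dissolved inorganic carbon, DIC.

[CO2*] = KH · pCO2 = 10^(−1.50) × 716×10^-6 = 2.264×10^-5 mol/kg
α₀ = 1/(1 + K1/[H⁺] + K1K2/[H⁺]²) = 1/(1 + 10^+2.11 + 10^+1.23) = 0.006812
DIC = [CO2*]/α₀ = 2.264×10^-5 / 0.006812 = 3.32 mmol/kg

DIC = 3.32 mmol/kg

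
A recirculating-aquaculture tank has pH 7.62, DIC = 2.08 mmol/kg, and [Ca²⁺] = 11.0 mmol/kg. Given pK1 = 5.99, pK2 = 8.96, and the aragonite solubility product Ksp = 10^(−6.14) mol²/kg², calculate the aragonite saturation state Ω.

α₂ = 1 / (1 + [H⁺]/K2 + [H⁺]²/(K1K2)) = 1 / (1 + 10^+1.34 + 10^-0.29)
   = 1 / (1 + 21.878 + 0.51286) = 1/23.390 = 0.04275
[CO3²⁻] = α₂ × DIC = 0.04275 × 2.08 = 0.08893 mmol/kg
Ksp = 10^(−6.14) = 7.244×10^-7
Ω = [Ca²⁺][CO3²⁻]/Ksp = (11.0×10^-3)(8.893×10^-5) / 7.244×10^-7 = 1.35

Ω = 1.35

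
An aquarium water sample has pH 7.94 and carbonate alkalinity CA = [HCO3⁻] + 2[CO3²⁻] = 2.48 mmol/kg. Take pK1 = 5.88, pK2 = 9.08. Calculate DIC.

CA = [HCO3⁻] + 2[CO3²⁻] = (α₁ + 2α₂)·DIC
At pH 7.94: [H⁺]/K1 = 10^-2.06 = 0.0087096, K2/[H⁺] = 10^-1.14 = 0.072444
α₁ = 1/(1 + 0.0087096 + 0.072444) = 1/1.0812 = 0.9249; α₂ = α₁·K2/[H⁺] = 0.06701
α₁ + 2α₂ = 1.0589
DIC = CA / (α₁ + 2α₂) = 2.48 / 1.0589 = 2.34 mmol/kg

DIC = 2.34 mmol/kg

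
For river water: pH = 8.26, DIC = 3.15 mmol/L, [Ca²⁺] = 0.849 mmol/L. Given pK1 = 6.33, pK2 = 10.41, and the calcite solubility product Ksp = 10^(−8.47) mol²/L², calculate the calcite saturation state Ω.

Ω = 5.48

α₂ = 1 / (1 + [H⁺]/K2 + [H⁺]²/(K1K2)) = 1 / (1 + 10^+2.15 + 10^+0.22)
   = 1 / (1 + 141.25 + 1.6596) = 1/143.91 = 0.006949
[CO3²⁻] = α₂ × DIC = 0.006949 × 3.15 = 0.02189 mmol/L
Ksp = 10^(−8.47) = 3.388×10^-9
Ω = [Ca²⁺][CO3²⁻]/Ksp = (0.849×10^-3)(2.189×10^-5) / 3.388×10^-9 = 5.48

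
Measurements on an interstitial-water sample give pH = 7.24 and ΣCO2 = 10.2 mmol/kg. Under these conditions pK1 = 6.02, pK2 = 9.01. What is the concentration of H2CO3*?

[CO2*] = 0.571 mmol/kg

α₀ = 1 / (1 + K1/[H⁺] + K1K2/[H⁺]²) = 1 / (1 + 10^+1.22 + 10^-0.55)
   = 1 / (1 + 16.596 + 0.28184) = 1/17.878 = 0.05594
[CO2*] = α₀ × DIC = 0.05594 × 10.2 = 0.571 mmol/kg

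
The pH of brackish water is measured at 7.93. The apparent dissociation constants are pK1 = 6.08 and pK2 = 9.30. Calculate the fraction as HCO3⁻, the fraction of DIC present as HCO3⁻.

α₁ = 0.946

α₁ = 1 / (1 + [H⁺]/K1 + K2/[H⁺]) = 1 / (1 + 10^-1.85 + 10^-1.37)
   = 1 / (1 + 0.014125 + 0.042658) = 1/1.0568 = 0.9463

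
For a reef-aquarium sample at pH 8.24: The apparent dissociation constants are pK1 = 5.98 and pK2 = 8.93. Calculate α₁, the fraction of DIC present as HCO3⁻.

α₁ = 0.827

α₁ = 1 / (1 + [H⁺]/K1 + K2/[H⁺]) = 1 / (1 + 10^-2.26 + 10^-0.69)
   = 1 / (1 + 0.0054954 + 0.20417) = 1/1.2097 = 0.8267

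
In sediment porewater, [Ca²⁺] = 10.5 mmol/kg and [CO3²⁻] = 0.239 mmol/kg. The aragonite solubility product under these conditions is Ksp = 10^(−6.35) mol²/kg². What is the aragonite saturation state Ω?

Ω = 5.62

Ksp = 10^(−6.35) = 4.467×10^-7
Ω = [Ca²⁺][CO3²⁻]/Ksp = (10.5×10^-3)(0.239×10^-3) / 4.467×10^-7 = 5.62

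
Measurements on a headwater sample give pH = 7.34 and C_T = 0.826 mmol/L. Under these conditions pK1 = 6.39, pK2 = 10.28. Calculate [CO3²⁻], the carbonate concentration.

α₂ = 1 / (1 + [H⁺]/K2 + [H⁺]²/(K1K2)) = 1 / (1 + 10^+2.94 + 10^+1.99)
   = 1 / (1 + 870.96 + 97.724) = 1/969.69 = 0.001031
[CO3²⁻] = α₂ × DIC = 0.001031 × 0.826 = 0.000852 mmol/L = 0.852 μmol/L

[CO3²⁻] = 0.852 μmol/L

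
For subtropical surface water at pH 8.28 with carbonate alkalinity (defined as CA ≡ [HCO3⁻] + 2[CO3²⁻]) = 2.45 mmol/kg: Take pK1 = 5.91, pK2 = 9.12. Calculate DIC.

CA = [HCO3⁻] + 2[CO3²⁻] = (α₁ + 2α₂)·DIC
At pH 8.28: [H⁺]/K1 = 10^-2.37 = 0.0042658, K2/[H⁺] = 10^-0.84 = 0.14454
α₁ = 1/(1 + 0.0042658 + 0.14454) = 1/1.1488 = 0.8705; α₂ = α₁·K2/[H⁺] = 0.1258
α₁ + 2α₂ = 1.1221
DIC = CA / (α₁ + 2α₂) = 2.45 / 1.1221 = 2.18 mmol/kg

DIC = 2.18 mmol/kg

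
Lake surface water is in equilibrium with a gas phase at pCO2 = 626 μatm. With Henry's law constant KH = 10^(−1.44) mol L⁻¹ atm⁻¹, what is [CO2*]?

[CO2*] = 22.7 μmol/L

KH = 10^(−1.44) = 3.631×10^-2 mol L⁻¹ atm⁻¹
[CO2*] = KH · pCO2 = 3.631×10^-2 × 626×10^-6 atm = 2.27×10^-5 mol/L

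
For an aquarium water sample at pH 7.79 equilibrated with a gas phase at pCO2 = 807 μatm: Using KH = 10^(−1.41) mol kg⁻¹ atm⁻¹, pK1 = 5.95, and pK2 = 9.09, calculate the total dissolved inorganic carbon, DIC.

DIC = 2.31 mmol/kg

[CO2*] = KH · pCO2 = 10^(−1.41) × 807×10^-6 = 3.140×10^-5 mol/kg
α₀ = 1/(1 + K1/[H⁺] + K1K2/[H⁺]²) = 1/(1 + 10^+1.84 + 10^+0.54) = 0.01358
DIC = [CO2*]/α₀ = 3.140×10^-5 / 0.01358 = 2.31 mmol/kg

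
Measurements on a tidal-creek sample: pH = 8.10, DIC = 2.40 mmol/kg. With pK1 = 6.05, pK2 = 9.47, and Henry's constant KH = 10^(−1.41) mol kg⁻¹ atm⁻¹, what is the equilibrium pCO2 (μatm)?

α₀ = 1 / (1 + K1/[H⁺] + K1K2/[H⁺]²) = 1 / (1 + 10^+2.05 + 10^+0.68)
   = 1 / (1 + 112.20 + 4.7863) = 1/117.99 = 0.008475
[CO2*] = α₀ × DIC = 0.008475 × 2.40 = 0.02034 mmol/kg
pCO2 = [CO2*]/KH = 2.034×10^-5 / 3.890×10^-2 = 523 μatm

pCO2 = 523 μatm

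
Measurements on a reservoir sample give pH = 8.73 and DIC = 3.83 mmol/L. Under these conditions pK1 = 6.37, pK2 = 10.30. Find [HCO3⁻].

α₁ = 1 / (1 + [H⁺]/K1 + K2/[H⁺]) = 1 / (1 + 10^-2.36 + 10^-1.57)
   = 1 / (1 + 0.0043652 + 0.026915) = 1/1.0313 = 0.9697
[HCO3⁻] = α₁ × DIC = 0.9697 × 3.83 = 3.71 mmol/L

[HCO3⁻] = 3.71 mmol/L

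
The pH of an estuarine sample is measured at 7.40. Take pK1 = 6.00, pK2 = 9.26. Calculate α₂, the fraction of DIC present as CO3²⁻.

α₂ = 1 / (1 + [H⁺]/K2 + [H⁺]²/(K1K2)) = 1 / (1 + 10^+1.86 + 10^+0.46)
   = 1 / (1 + 72.444 + 2.8840) = 1/76.328 = 0.01310

α₂ = 0.0131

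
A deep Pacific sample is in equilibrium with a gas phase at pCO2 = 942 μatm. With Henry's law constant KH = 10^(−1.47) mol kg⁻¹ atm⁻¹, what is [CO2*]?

KH = 10^(−1.47) = 3.388×10^-2 mol kg⁻¹ atm⁻¹
[CO2*] = KH · pCO2 = 3.388×10^-2 × 942×10^-6 atm = 3.19×10^-5 mol/kg

[CO2*] = 31.9 μmol/kg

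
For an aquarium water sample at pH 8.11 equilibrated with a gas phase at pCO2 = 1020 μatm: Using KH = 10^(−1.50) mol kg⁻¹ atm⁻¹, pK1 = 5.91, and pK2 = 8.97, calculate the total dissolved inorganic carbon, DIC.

[CO2*] = KH · pCO2 = 10^(−1.50) × 1020×10^-6 = 3.226×10^-5 mol/kg
α₀ = 1/(1 + K1/[H⁺] + K1K2/[H⁺]²) = 1/(1 + 10^+2.20 + 10^+1.34) = 0.005514
DIC = [CO2*]/α₀ = 3.226×10^-5 / 0.005514 = 5.85 mmol/kg

DIC = 5.85 mmol/kg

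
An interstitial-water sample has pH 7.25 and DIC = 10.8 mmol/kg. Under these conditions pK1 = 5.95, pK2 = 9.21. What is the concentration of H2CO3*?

[CO2*] = 0.510 mmol/kg

α₀ = 1 / (1 + K1/[H⁺] + K1K2/[H⁺]²) = 1 / (1 + 10^+1.30 + 10^-0.66)
   = 1 / (1 + 19.953 + 0.21878) = 1/21.171 = 0.04723
[CO2*] = α₀ × DIC = 0.04723 × 10.8 = 0.510 mmol/kg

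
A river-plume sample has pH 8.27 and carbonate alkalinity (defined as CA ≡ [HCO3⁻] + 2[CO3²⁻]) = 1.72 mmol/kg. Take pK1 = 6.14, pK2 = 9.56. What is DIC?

CA = [HCO3⁻] + 2[CO3²⁻] = (α₁ + 2α₂)·DIC
At pH 8.27: [H⁺]/K1 = 10^-2.13 = 0.0074131, K2/[H⁺] = 10^-1.29 = 0.051286
α₁ = 1/(1 + 0.0074131 + 0.051286) = 1/1.0587 = 0.9446; α₂ = α₁·K2/[H⁺] = 0.04844
α₁ + 2α₂ = 1.0414
DIC = CA / (α₁ + 2α₂) = 1.72 / 1.0414 = 1.65 mmol/kg

DIC = 1.65 mmol/kg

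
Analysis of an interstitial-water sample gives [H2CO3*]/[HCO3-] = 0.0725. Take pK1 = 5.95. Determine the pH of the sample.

pH = 7.09

From K1 = [H⁺][HCO3-]/[H2CO3*]:  pH = pK1 − log₁₀([H2CO3*]/[HCO3-])
log₁₀(0.0725) = -1.140
pH = 5.95 − (-1.140) = 7.09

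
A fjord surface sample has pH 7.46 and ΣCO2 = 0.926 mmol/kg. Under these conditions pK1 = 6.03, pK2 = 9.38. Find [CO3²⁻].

α₂ = 1 / (1 + [H⁺]/K2 + [H⁺]²/(K1K2)) = 1 / (1 + 10^+1.92 + 10^+0.49)
   = 1 / (1 + 83.176 + 3.0903) = 1/87.267 = 0.01146
[CO3²⁻] = α₂ × DIC = 0.01146 × 0.926 = 0.0106 mmol/kg = 10.6 μmol/kg

[CO3²⁻] = 10.6 μmol/kg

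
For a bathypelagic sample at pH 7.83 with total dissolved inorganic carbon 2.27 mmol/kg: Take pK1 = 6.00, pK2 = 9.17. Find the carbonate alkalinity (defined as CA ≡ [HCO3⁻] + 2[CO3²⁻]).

CA = [HCO3⁻] + 2[CO3²⁻] = (α₁ + 2α₂)·DIC
At pH 7.83: [H⁺]/K1 = 10^-1.83 = 0.014791, K2/[H⁺] = 10^-1.34 = 0.045709
α₁ = 1/(1 + 0.014791 + 0.045709) = 1/1.0605 = 0.9430; α₂ = α₁·K2/[H⁺] = 0.04310
α₁ + 2α₂ = 1.0292
CA = 1.0292 × 2.27 = 2.34 mmol/kg

CA = 2.34 mmol/kg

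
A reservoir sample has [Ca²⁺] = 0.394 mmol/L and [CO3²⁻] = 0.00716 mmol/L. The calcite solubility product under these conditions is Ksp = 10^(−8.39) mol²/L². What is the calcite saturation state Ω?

Ω = 0.692

Ksp = 10^(−8.39) = 4.074×10^-9
Ω = [Ca²⁺][CO3²⁻]/Ksp = (0.394×10^-3)(0.00716×10^-3) / 4.074×10^-9 = 0.692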